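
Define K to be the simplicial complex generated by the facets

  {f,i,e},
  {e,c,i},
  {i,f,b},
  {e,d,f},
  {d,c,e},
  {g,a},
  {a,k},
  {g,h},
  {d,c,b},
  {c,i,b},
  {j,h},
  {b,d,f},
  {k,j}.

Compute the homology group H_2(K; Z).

We work with the vertex ordering a < b < c < d < e < f < g < h < i < j < k. The simplices of K, each written with vertices in increasing order, are:

  0-simplices (11): a, b, c, d, e, f, g, h, i, j, k
  1-simplices (17): ag, ak, bc, bd, bf, bi, cd, ce, ci, de, df, ef, ei, fi, gh, hj, jk
  2-simplices (8): bcd, bci, bdf, bfi, cde, cei, def, efi

giving chain groups C_0 ≅ Z^11, C_1 ≅ Z^17, C_2 ≅ Z^8.

∂_1: C_1 → C_0 sends each edge [p,q] (with p < q) to q − p.
This gives a 11×17 integer matrix of rank 9; reducing to Smith normal form yields diagonal entries (1,1,1,1,1,1,1,1,1).

The boundary map ∂_2: C_2 → C_1 maps a triangle to the signed sum of its edges. For instance
  ∂bcd = cd − bd + bc,
  ∂def = ef − df + de.
The resulting 17×8 matrix has rank 7, and its Smith normal form has invariant factors (1,1,1,1,1,1,1).

From H_k ≅ ker(∂_k) / im(∂_{k+1}) we obtain:

  H_2: rank ker ∂_2 − rank ∂_3 = (8 − 7) − 0 = 1, and there is no ∂_3, so H_2 ≅ Z.

H_2 = Z.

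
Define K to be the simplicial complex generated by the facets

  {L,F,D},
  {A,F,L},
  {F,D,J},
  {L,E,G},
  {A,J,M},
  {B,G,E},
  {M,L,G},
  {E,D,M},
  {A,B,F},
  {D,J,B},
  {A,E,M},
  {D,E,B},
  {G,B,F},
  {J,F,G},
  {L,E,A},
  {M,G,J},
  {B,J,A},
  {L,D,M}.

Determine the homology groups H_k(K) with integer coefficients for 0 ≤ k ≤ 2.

K has 9 vertices, 27 edges, 18 triangles.
rank ∂_0 = 0, rank ∂_1 = 8 ⇒ b_0 = 9 − 0 − 8 = 1; all invariant factors of ∂_1 are 1 so no torsion. So H_0 ≅ Z.
rank ∂_1 = 8, rank ∂_2 = 18 ⇒ b_1 = 27 − 8 − 18 = 1; ∂_2 has invariant factor(s) [2] giving torsion. So H_1 ≅ Z ⊕ Z/2.
rank ∂_2 = 18, rank ∂_3 = 0 ⇒ b_2 = 18 − 18 − 0 = 0. So H_2 ≅ 0.

H_0 ≅ Z,  H_1 ≅ Z ⊕ Z/2,  H_2 = 0.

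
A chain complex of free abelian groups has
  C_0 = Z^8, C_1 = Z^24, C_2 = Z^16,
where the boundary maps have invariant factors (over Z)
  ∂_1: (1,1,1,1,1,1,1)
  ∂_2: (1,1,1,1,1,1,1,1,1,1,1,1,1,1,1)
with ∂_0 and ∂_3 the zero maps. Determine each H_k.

H_0: b_0 = 8 − 0 − 7 = 1; torsion from ∂_1 factors > 1: none. So H_0 ≅ Z.
H_1: b_1 = 24 − 7 − 15 = 2; torsion from ∂_2 factors > 1: none. So H_1 ≅ Z^2.
H_2: b_2 = 16 − 15 − 0 = 1; torsion from ∂_3 factors > 1: none. So H_2 ≅ Z.

H_0 ≅ Z,  H_1 ≅ Z^2,  H_2 ≅ Z.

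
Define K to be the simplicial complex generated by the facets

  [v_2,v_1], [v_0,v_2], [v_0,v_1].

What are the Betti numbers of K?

Fix the vertex order v_0 < v_1 < v_2 and write every simplex with vertices in increasing order. Then dim K = 1 and the simplices of K are:

  0-simplices (3): [v_0], [v_1], [v_2]
  1-simplices (3): [v_0,v_1], [v_0,v_2], [v_1,v_2]

Hence C_0 ≅ Z^3, C_1 ≅ Z^3.

Boundary ∂_1: C_1 → C_0 maps an edge to its endpoints' difference, ∂[p,q] = q − p.
As a 3×3 matrix over Z this has rank 2, with invariant factors (1,1).

From H_k ≅ ker(∂_k) / im(∂_{k+1}) we obtain:

  H_0: rank C_0 − rank ∂_1 = 3 − 2 = 1, and the invariant factors of ∂_1 are all 1, so H_0 = Z.
  H_1: rank ker ∂_1 − rank ∂_2 = (3 − 2) − 0 = 1, and there is no ∂_2, so H_1 = Z.

As a check, the Euler characteristic is 3 − 3 = 0, which agrees with 1 − 1 = 0.
(K is a triangulation of the circle S^1.)

Hence the Betti numbers are b_0 = 1, b_1 = 1.

b_0 = 1, b_1 = 1.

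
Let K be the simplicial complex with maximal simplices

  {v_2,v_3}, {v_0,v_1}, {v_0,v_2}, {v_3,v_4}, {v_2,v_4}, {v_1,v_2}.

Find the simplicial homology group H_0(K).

K has 5 vertices, 6 edges.
rank ∂_0 = 0, rank ∂_1 = 4 ⇒ b_0 = 5 − 0 − 4 = 1; all invariant factors of ∂_1 are 1 so no torsion. So H_0 = Z.

H_0 = Z.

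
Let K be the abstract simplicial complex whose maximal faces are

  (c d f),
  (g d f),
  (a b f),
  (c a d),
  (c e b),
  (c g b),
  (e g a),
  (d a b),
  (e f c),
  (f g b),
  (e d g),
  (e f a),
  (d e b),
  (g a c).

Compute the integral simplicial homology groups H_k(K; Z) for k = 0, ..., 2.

K has 7 vertices, 21 edges, 14 triangles.
rank ∂_0 = 0, rank ∂_1 = 6 ⇒ b_0 = 7 − 0 − 6 = 1; all invariant factors of ∂_1 are 1 so no torsion. So H_0 ≅ Z.
rank ∂_1 = 6, rank ∂_2 = 13 ⇒ b_1 = 21 − 6 − 13 = 2; all invariant factors of ∂_2 are 1 so no torsion. So H_1 ≅ Z^2.
rank ∂_2 = 13, rank ∂_3 = 0 ⇒ b_2 = 14 − 13 − 0 = 1. So H_2 ≅ Z.

H_0 ≅ Z,  H_1 ≅ Z^2,  H_2 ≅ Z.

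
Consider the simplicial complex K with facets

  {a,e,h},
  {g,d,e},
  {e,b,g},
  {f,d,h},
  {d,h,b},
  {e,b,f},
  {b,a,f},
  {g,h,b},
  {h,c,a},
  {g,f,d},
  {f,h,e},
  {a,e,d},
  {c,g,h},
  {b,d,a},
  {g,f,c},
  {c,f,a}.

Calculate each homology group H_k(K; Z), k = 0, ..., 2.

H_0 ≅ Z,  H_1 ≅ Z^2,  H_2 ≅ Z.

Fix the vertex order a < b < c < d < e < f < g < h and write every simplex with vertices in increasing order. Then dim K = 2 and the simplices of K are:

  0-simplices (8): a, b, c, d, e, f, g, h
  1-simplices (24): ab, ac, ad, ae, af, ah, bd, be, bf, bg, bh, cf, cg, ch, de, df, dg, dh, ef, eg, eh, fg, fh, gh
  2-simplices (16): abd, abf, acf, ach, ade, aeh, bdh, bef, beg, bgh, cfg, cgh, deg, dfg, dfh, efh

Hence C_0 ≅ Z^8, C_1 ≅ Z^24, C_2 ≅ Z^16.

The boundary map ∂_1: C_1 → C_0 sends each edge [p,q] (with p < q) to q − p. For instance
  ∂ch = h − c.
As a 8×24 matrix over Z this has rank 7, with invariant factors (1,1,1,1,1,1,1).

∂_2: C_2 → C_1 acts by ∂[p,q,r] = [q,r] − [p,r] + [p,q]. For instance
  ∂cfg = fg − cg + cf,
  ∂deg = eg − dg + de.
As a 24×16 matrix over Z this has rank 15, with invariant factors (1,1,1,1,1,1,1,1,1,1,1,1,1,1,1).

Now H_k = ker ∂_k / im ∂_{k+1}, so:

  H_0: rank C_0 − rank ∂_1 = 8 − 7 = 1, and the invariant factors of ∂_1 are all 1, so H_0 = Z.
  H_1: rank ker ∂_1 − rank ∂_2 = (24 − 7) − 15 = 2, and the invariant factors of ∂_2 are all 1, so H_1 = Z^2.
  H_2: rank ker ∂_2 − rank ∂_3 = (16 − 15) − 0 = 1, and there is no ∂_3, so H_2 = Z.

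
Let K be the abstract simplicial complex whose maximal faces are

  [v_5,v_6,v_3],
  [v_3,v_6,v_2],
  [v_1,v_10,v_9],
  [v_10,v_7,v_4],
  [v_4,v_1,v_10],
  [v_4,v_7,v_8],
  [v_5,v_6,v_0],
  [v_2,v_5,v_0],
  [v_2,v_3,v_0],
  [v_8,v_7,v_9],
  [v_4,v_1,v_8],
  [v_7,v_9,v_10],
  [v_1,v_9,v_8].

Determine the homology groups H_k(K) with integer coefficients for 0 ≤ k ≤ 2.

H_0 ≅ Z^2,  H_1 ≅ Z,  H_2 ≅ Z.

We work with the vertex ordering v_0 < v_1 < v_2 < v_3 < v_4 < v_5 < v_6 < v_7 < v_8 < v_9 < v_10. The simplices of K, each written with vertices in increasing order, are:

  0-simplices (11): [v_0], [v_1], [v_2], [v_3], [v_4], [v_5], [v_6], [v_7], [v_8], [v_9], [v_10]
  1-simplices (22): (22 of them)
  2-simplices (13): (13 of them)

so the chain groups are C_0 ≅ Z^11, C_1 ≅ Z^22, C_2 ≅ Z^13.

∂_1: C_1 → C_0 maps an edge to its endpoints' difference, ∂[p,q] = q − p.
The resulting 11×22 matrix has rank 9, and its Smith normal form has invariant factors (1,1,1,1,1,1,1,1,1).

The boundary map ∂_2: C_2 → C_1 sends each 2-simplex [p,q,r] to [q,r] − [p,r] + [p,q]. For instance
  ∂[v_7,v_9,v_10] = [v_9,v_10] − [v_7,v_10] + [v_7,v_9],
  ∂[v_4,v_7,v_10] = [v_7,v_10] − [v_4,v_10] + [v_4,v_7].
This gives a 22×13 integer matrix of rank 12; reducing to Smith normal form yields diagonal entries (1,1,1,1,1,1,1,1,1,1,1,1).

Now H_k = ker ∂_k / im ∂_{k+1}, so:

  H_0: rank C_0 − rank ∂_1 = 11 − 9 = 2, and the invariant factors of ∂_1 are all 1, so H_0 ≅ Z^2.
  H_1: rank ker ∂_1 − rank ∂_2 = (22 − 9) − 12 = 1, and the invariant factors of ∂_2 are all 1, so H_1 ≅ Z.
  H_2: rank ker ∂_2 − rank ∂_3 = (13 − 12) − 0 = 1, and there is no ∂_3, so H_2 ≅ Z.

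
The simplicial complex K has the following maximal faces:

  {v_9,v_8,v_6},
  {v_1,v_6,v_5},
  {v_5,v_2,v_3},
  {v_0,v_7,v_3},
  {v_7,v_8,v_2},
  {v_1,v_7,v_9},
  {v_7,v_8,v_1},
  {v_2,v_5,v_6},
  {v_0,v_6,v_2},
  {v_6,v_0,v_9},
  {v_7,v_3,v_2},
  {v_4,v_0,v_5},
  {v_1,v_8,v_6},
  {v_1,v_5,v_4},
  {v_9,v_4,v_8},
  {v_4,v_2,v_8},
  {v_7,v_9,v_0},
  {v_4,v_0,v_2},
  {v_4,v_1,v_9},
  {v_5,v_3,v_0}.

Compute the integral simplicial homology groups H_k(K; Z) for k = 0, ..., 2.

K has 10 vertices, 30 edges, 20 triangles.
rank ∂_0 = 0, rank ∂_1 = 9 ⇒ b_0 = 10 − 0 − 9 = 1; all invariant factors of ∂_1 are 1 so no torsion. So H_0 = Z.
rank ∂_1 = 9, rank ∂_2 = 20 ⇒ b_1 = 30 − 9 − 20 = 1; ∂_2 has invariant factor(s) [2] giving torsion. So H_1 = Z ⊕ Z_2.
rank ∂_2 = 20, rank ∂_3 = 0 ⇒ b_2 = 20 − 20 − 0 = 0. So H_2 = 0.

H_0 ≅ Z,  H_1 ≅ Z ⊕ Z_2,  H_2 = 0.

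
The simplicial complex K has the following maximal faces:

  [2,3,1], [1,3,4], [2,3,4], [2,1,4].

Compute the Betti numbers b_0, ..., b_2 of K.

b_0 = 1, b_1 = 0, b_2 = 1.

Order the vertices as 1 < 2 < 3 < 4. Listing each simplex with vertices in this order, K has dimension 2 with simplices:

  0-simplices (4): [1], [2], [3], [4]
  1-simplices (6): [1,2], [1,3], [1,4], [2,3], [2,4], [3,4]
  2-simplices (4): [1,2,3], [1,2,4], [1,3,4], [2,3,4]

giving chain groups C_0 ≅ Z^4, C_1 ≅ Z^6, C_2 ≅ Z^4.

The boundary map ∂_1: C_1 → C_0 is given by ∂[p,q] = [q] − [p]. For instance
  ∂[2,4] = [4] − [2].
The 4×6 boundary matrix has rank 3 and Smith normal form diag(1,1,1).

The boundary map ∂_2: C_2 → C_1 acts by ∂[p,q,r] = [q,r] − [p,r] + [p,q]. For instance
  ∂[2,3,4] = [3,4] − [2,4] + [2,3],
  ∂[1,3,4] = [3,4] − [1,4] + [1,3].
This gives a 6×4 integer matrix of rank 3; reducing to Smith normal form yields diagonal entries (1,1,1).

From H_k ≅ ker(∂_k) / im(∂_{k+1}) we obtain:

  H_0: rank C_0 − rank ∂_1 = 4 − 3 = 1, and the invariant factors of ∂_1 are all 1, so H_0 = Z.
  H_1: rank ker ∂_1 − rank ∂_2 = (6 − 3) − 3 = 0, and the invariant factors of ∂_2 are all 1, so H_1 = 0.
  H_2: rank ker ∂_2 − rank ∂_3 = (4 − 3) − 0 = 1, and there is no ∂_3, so H_2 = Z.

As a check, the Euler characteristic is 4 − 6 + 4 = 2, which agrees with 1 − 0 + 1 = 2.
(K is a triangulation of the 2-sphere S^2.)

Hence the Betti numbers are b_0 = 1, b_1 = 0, b_2 = 1.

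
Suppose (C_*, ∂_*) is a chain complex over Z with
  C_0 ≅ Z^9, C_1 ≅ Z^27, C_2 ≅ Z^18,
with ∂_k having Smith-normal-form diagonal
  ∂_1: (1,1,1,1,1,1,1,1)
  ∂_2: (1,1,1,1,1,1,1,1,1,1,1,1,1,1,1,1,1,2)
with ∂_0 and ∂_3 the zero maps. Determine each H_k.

H_0 ≅ Z,  H_1 ≅ Z ⊕ Z/2,  H_2 = 0.

H_0: b_0 = 9 − 0 − 8 = 1; torsion from ∂_1 factors > 1: none. So H_0 ≅ Z.
H_1: b_1 = 27 − 8 − 18 = 1; torsion from ∂_2 factors > 1: [2]. So H_1 ≅ Z ⊕ Z/2.
H_2: b_2 = 18 − 18 − 0 = 0; torsion from ∂_3 factors > 1: none. So H_2 ≅ 0.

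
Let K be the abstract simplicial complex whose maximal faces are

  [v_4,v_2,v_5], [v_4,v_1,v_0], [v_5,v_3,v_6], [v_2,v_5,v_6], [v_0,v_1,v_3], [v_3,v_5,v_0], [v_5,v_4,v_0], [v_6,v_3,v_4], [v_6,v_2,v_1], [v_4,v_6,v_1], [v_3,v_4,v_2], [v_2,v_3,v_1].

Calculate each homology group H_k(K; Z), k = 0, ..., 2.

Take the total order v_0 < v_1 < v_2 < v_3 < v_4 < v_5 < v_6 on the vertex set. Then K (dimension 2) consists of the simplices:

  0-simplices (7): [v_0], [v_1], [v_2], [v_3], [v_4], [v_5], [v_6]
  1-simplices (18): (18 of them)
  2-simplices (12): (12 of them)

Hence C_0 ≅ Z^7, C_1 ≅ Z^18, C_2 ≅ Z^12.

The boundary map ∂_1: C_1 → C_0 sends each edge [p,q] (with p < q) to q − p. For instance
  ∂[v_4,v_6] = [v_6] − [v_4].
The 7×18 boundary matrix has rank 6 and Smith normal form diag(1,1,1,1,1,1).

The boundary map ∂_2: C_2 → C_1 maps a triangle to the signed sum of its edges. For instance
  ∂[v_3,v_5,v_6] = [v_5,v_6] − [v_3,v_6] + [v_3,v_5],
  ∂[v_0,v_1,v_4] = [v_1,v_4] − [v_0,v_4] + [v_0,v_1].
This gives a 18×12 integer matrix of rank 12; reducing to Smith normal form yields diagonal entries (1,1,1,1,1,1,1,1,1,1,1,2).

Now H_k = ker ∂_k / im ∂_{k+1}, so:

  H_0: rank C_0 − rank ∂_1 = 7 − 6 = 1, and the invariant factors of ∂_1 are all 1, so H_0 = Z.
  H_1: rank ker ∂_1 − rank ∂_2 = (18 − 6) − 12 = 0, and ∂_2 has invariant factor 2 > 1, so H_1 = Z_2.
  H_2: rank ker ∂_2 − rank ∂_3 = (12 − 12) − 0 = 0, and there is no ∂_3, so H_2 = 0.

H_0 = Z,  H_1 = Z_2,  H_2 = 0.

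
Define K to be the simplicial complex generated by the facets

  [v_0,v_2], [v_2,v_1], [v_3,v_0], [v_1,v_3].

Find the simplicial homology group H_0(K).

Order the vertices as v_0 < v_1 < v_2 < v_3. Listing each simplex with vertices in this order, K has dimension 1 with simplices:

  0-simplices (4): [v_0], [v_1], [v_2], [v_3]
  1-simplices (4): [v_0,v_2], [v_0,v_3], [v_1,v_2], [v_1,v_3]

giving chain groups C_0 ≅ Z^4, C_1 ≅ Z^4.

Boundary ∂_1: C_1 → C_0 maps an edge to its endpoints' difference, ∂[p,q] = q − p. For instance
  ∂[v_0,v_3] = [v_3] − [v_0].
The 4×4 boundary matrix has rank 3 and Smith normal form diag(1,1,1).

Reading off H_k = ker ∂_k / im ∂_{k+1}:

  H_0: rank C_0 − rank ∂_1 = 4 − 3 = 1, and the invariant factors of ∂_1 are all 1, so H_0 = Z.

H_0 = Z.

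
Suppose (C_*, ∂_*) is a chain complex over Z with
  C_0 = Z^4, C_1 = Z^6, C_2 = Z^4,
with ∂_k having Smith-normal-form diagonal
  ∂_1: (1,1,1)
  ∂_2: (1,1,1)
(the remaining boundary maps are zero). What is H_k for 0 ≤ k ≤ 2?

H_0 = Z,  H_1 = 0,  H_2 = Z.

H_0: b_0 = 4 − 0 − 3 = 1; torsion from ∂_1 factors > 1: none. So H_0 = Z.
H_1: b_1 = 6 − 3 − 3 = 0; torsion from ∂_2 factors > 1: none. So H_1 = 0.
H_2: b_2 = 4 − 3 − 0 = 1; torsion from ∂_3 factors > 1: none. So H_2 = Z.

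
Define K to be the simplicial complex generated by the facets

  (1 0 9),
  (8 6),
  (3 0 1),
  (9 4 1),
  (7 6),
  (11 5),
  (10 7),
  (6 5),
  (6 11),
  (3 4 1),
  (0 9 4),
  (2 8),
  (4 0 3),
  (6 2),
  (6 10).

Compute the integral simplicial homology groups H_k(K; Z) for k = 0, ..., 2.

H_0 = Z^2,  H_1 = Z^3,  H_2 = Z.

Fix the vertex order 0 < 1 < 2 < 3 < 4 < 5 < 6 < 7 < 8 < 9 < 10 < 11 and write every simplex with vertices in increasing order. Then dim K = 2 and the simplices of K are:

  0-simplices (12): [0], [1], [2], [3], [4], [5], [6], [7], [8], [9], [10], [11]
  1-simplices (18): [0,1], [0,3], [0,4], [0,9], [1,3], [1,4], [1,9], [2,6], [2,8], [3,4], [4,9], [5,6], [5,11], [6,7], [6,8], [6,10], [6,11], [7,10]
  2-simplices (6): [0,1,3], [0,1,9], [0,3,4], [0,4,9], [1,3,4], [1,4,9]

so the chain groups are C_0 ≅ Z^12, C_1 ≅ Z^18, C_2 ≅ Z^6.

∂_1: C_1 → C_0 sends each edge [p,q] (with p < q) to q − p.
The resulting 12×18 matrix has rank 10, and its Smith normal form has invariant factors (1,1,1,1,1,1,1,1,1,1).

∂_2: C_2 → C_1 maps a triangle to the signed sum of its edges. For instance
  ∂[1,4,9] = [4,9] − [1,9] + [1,4],
  ∂[0,1,9] = [1,9] − [0,9] + [0,1].
This gives a 18×6 integer matrix of rank 5; reducing to Smith normal form yields diagonal entries (1,1,1,1,1).

From H_k ≅ ker(∂_k) / im(∂_{k+1}) we obtain:

  H_0: rank C_0 − rank ∂_1 = 12 − 10 = 2, and the invariant factors of ∂_1 are all 1, so H_0 = Z^2.
  H_1: rank ker ∂_1 − rank ∂_2 = (18 − 10) − 5 = 3, and the invariant factors of ∂_2 are all 1, so H_1 = Z^3.
  H_2: rank ker ∂_2 − rank ∂_3 = (6 − 5) − 0 = 1, and there is no ∂_3, so H_2 = Z.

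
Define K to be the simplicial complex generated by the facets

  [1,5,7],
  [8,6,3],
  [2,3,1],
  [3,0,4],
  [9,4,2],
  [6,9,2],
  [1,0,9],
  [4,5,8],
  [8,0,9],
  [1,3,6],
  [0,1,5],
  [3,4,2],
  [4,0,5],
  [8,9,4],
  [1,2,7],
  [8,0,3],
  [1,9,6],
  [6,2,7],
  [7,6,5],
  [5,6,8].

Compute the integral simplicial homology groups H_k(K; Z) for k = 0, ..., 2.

Order the vertices as 0 < 1 < 2 < 3 < 4 < 5 < 6 < 7 < 8 < 9. Listing each simplex with vertices in this order, K has dimension 2 with simplices:

  0-simplices (10): [0], [1], [2], [3], [4], [5], [6], [7], [8], [9]
  1-simplices (30): (30 of them)
  2-simplices (20): (20 of them)

so the chain groups are C_0 ≅ Z^10, C_1 ≅ Z^30, C_2 ≅ Z^20.

∂_1: C_1 → C_0 is given by ∂[p,q] = [q] − [p].
The resulting 10×30 matrix has rank 9, and its Smith normal form has invariant factors (1,1,1,1,1,1,1,1,1).

∂_2: C_2 → C_1 sends each 2-simplex [p,q,r] to [q,r] − [p,r] + [p,q]. For instance
  ∂[0,3,4] = [3,4] − [0,4] + [0,3],
  ∂[5,6,7] = [6,7] − [5,7] + [5,6].
As a 30×20 matrix over Z this has rank 20, with invariant factors (1,1,1,1,1,1,1,1,1,1,1,1,1,1,1,1,1,1,1,2).

Reading off H_k = ker ∂_k / im ∂_{k+1}:

  H_0: rank C_0 − rank ∂_1 = 10 − 9 = 1, and the invariant factors of ∂_1 are all 1, so H_0 ≅ Z.
  H_1: rank ker ∂_1 − rank ∂_2 = (30 − 9) − 20 = 1, and ∂_2 has invariant factor 2 > 1, so H_1 ≅ Z ⊕ Z_2.
  H_2: rank ker ∂_2 − rank ∂_3 = (20 − 20) − 0 = 0, and there is no ∂_3, so H_2 ≅ 0.

As a check, the Euler characteristic is 10 − 30 + 20 = 0, which agrees with 1 − 1 + 0 = 0.
(K is a triangulation of the Klein bottle.)

H_0 ≅ Z,  H_1 ≅ Z ⊕ Z_2,  H_2 = 0.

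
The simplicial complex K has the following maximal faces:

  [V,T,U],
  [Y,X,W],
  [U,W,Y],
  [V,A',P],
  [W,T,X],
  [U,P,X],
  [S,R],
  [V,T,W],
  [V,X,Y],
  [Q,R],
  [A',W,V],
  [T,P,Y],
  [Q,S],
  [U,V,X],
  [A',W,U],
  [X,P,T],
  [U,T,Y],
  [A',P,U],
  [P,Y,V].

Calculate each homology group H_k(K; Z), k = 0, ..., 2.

Order the vertices as P < Q < R < S < T < U < V < W < X < Y < A'. Listing each simplex with vertices in this order, K has dimension 2 with simplices:

  0-simplices (11): [P], [Q], [R], [S], [T], [U], [V], [W], [X], [Y], [A']
  1-simplices (27): (27 of them)
  2-simplices (16): [P,T,X], [P,T,Y], [P,U,X], [P,U,A'], [P,V,Y], [P,V,A'], [T,U,V], [T,U,Y], [T,V,W], [T,W,X], [U,V,X], [U,W,Y], [U,W,A'], [V,W,A'], [V,X,Y], [W,X,Y]

Hence C_0 ≅ Z^11, C_1 ≅ Z^27, C_2 ≅ Z^16.

Boundary ∂_1: C_1 → C_0 sends each edge [p,q] (with p < q) to q − p.
The 11×27 boundary matrix has rank 9 and Smith normal form diag(1,1,1,1,1,1,1,1,1).

The boundary map ∂_2: C_2 → C_1 sends each 2-simplex [p,q,r] to [q,r] − [p,r] + [p,q]. For instance
  ∂[P,U,A'] = [U,A'] − [P,A'] + [P,U],
  ∂[P,V,Y] = [V,Y] − [P,Y] + [P,V].
This gives a 27×16 integer matrix of rank 15; reducing to Smith normal form yields diagonal entries (1,1,1,1,1,1,1,1,1,1,1,1,1,1,1).

From H_k ≅ ker(∂_k) / im(∂_{k+1}) we obtain:

  H_0: rank C_0 − rank ∂_1 = 11 − 9 = 2, and the invariant factors of ∂_1 are all 1, so H_0 = Z^2.
  H_1: rank ker ∂_1 − rank ∂_2 = (27 − 9) − 15 = 3, and the invariant factors of ∂_2 are all 1, so H_1 = Z^3.
  H_2: rank ker ∂_2 − rank ∂_3 = (16 − 15) − 0 = 1, and there is no ∂_3, so H_2 = Z.

As a check, the Euler characteristic is 11 − 27 + 16 = 0, which agrees with 2 − 3 + 1 = 0.
(K is a triangulation of the disjoint union of the torus T^2 and the circle S^1.)

H_0 ≅ Z^2,  H_1 ≅ Z^3,  H_2 ≅ Z.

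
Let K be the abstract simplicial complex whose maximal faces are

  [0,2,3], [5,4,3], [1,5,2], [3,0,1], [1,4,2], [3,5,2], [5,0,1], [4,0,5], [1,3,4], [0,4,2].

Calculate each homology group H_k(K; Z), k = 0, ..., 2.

H_0 = Z,  H_1 = Z/2Z,  H_2 = 0.

Order the vertices as 0 < 1 < 2 < 3 < 4 < 5. Listing each simplex with vertices in this order, K has dimension 2 with simplices:

  0-simplices (6): [0], [1], [2], [3], [4], [5]
  1-simplices (15): [0,1], [0,2], [0,3], [0,4], [0,5], [1,2], [1,3], [1,4], [1,5], [2,3], [2,4], [2,5], [3,4], [3,5], [4,5]
  2-simplices (10): [0,1,3], [0,1,5], [0,2,3], [0,2,4], [0,4,5], [1,2,4], [1,2,5], [1,3,4], [2,3,5], [3,4,5]

giving chain groups C_0 ≅ Z^6, C_1 ≅ Z^15, C_2 ≅ Z^10.

Boundary ∂_1: C_1 → C_0 sends each edge [p,q] (with p < q) to q − p. For instance
  ∂[0,2] = [2] − [0].
The 6×15 boundary matrix has rank 5 and Smith normal form diag(1,1,1,1,1).

Boundary ∂_2: C_2 → C_1 acts by ∂[p,q,r] = [q,r] − [p,r] + [p,q]. For instance
  ∂[1,2,5] = [2,5] − [1,5] + [1,2],
  ∂[0,2,4] = [2,4] − [0,4] + [0,2].
The resulting 15×10 matrix has rank 10, and its Smith normal form has invariant factors (1,1,1,1,1,1,1,1,1,2).

Reading off H_k = ker ∂_k / im ∂_{k+1}:

  H_0: rank C_0 − rank ∂_1 = 6 − 5 = 1, and the invariant factors of ∂_1 are all 1, so H_0 = Z.
  H_1: rank ker ∂_1 − rank ∂_2 = (15 − 5) − 10 = 0, and ∂_2 has invariant factor 2 > 1, so H_1 = Z/2Z.
  H_2: rank ker ∂_2 − rank ∂_3 = (10 − 10) − 0 = 0, and there is no ∂_3, so H_2 = 0.

(K is a triangulation of the real projective plane RP^2.)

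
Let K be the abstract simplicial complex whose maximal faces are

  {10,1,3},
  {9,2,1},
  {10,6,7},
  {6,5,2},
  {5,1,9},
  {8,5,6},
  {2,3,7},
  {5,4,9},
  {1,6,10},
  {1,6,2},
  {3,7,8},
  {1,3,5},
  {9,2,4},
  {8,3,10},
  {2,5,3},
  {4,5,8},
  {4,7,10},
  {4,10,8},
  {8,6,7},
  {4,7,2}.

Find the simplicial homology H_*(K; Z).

H_0 = Z,  H_1 = Z ⊕ Z_2,  H_2 = 0.

Take the total order 1 < 2 < 3 < 4 < 5 < 6 < 7 < 8 < 9 < 10 on the vertex set. Then K (dimension 2) consists of the simplices:

  0-simplices (10): [1], [2], [3], [4], [5], [6], [7], [8], [9], [10]
  1-simplices (30): (30 of them)
  2-simplices (20): (20 of them)

giving chain groups C_0 ≅ Z^10, C_1 ≅ Z^30, C_2 ≅ Z^20.

Boundary ∂_1: C_1 → C_0 sends each edge [p,q] (with p < q) to q − p.
The resulting 10×30 matrix has rank 9, and its Smith normal form has invariant factors (1,1,1,1,1,1,1,1,1).

∂_2: C_2 → C_1 maps a triangle to the signed sum of its edges. For instance
  ∂[3,8,10] = [8,10] − [3,10] + [3,8],
  ∂[2,3,7] = [3,7] − [2,7] + [2,3].
This gives a 30×20 integer matrix of rank 20; reducing to Smith normal form yields diagonal entries (1,1,1,1,1,1,1,1,1,1,1,1,1,1,1,1,1,1,1,2).

Now H_k = ker ∂_k / im ∂_{k+1}, so:

  H_0: rank C_0 − rank ∂_1 = 10 − 9 = 1, and the invariant factors of ∂_1 are all 1, so H_0 = Z.
  H_1: rank ker ∂_1 − rank ∂_2 = (30 − 9) − 20 = 1, and ∂_2 has invariant factor 2 > 1, so H_1 = Z ⊕ Z_2.
  H_2: rank ker ∂_2 − rank ∂_3 = (20 − 20) − 0 = 0, and there is no ∂_3, so H_2 = 0.

As a check, the Euler characteristic is 10 − 30 + 20 = 0, which agrees with 1 − 1 + 0 = 0.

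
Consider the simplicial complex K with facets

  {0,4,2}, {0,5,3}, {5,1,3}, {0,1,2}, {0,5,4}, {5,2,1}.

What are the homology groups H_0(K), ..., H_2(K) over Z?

Order the vertices as 0 < 1 < 2 < 3 < 4 < 5. Listing each simplex with vertices in this order, K has dimension 2 with simplices:

  0-simplices (6): [0], [1], [2], [3], [4], [5]
  1-simplices (12): [0,1], [0,2], [0,3], [0,4], [0,5], [1,2], [1,3], [1,5], [2,4], [2,5], [3,5], [4,5]
  2-simplices (6): [0,1,2], [0,2,4], [0,3,5], [0,4,5], [1,2,5], [1,3,5]

giving chain groups C_0 ≅ Z^6, C_1 ≅ Z^12, C_2 ≅ Z^6.

Boundary ∂_1: C_1 → C_0 sends each edge [p,q] (with p < q) to q − p. For instance
  ∂[3,5] = [5] − [3].
The 6×12 boundary matrix has rank 5 and Smith normal form diag(1,1,1,1,1).

∂_2: C_2 → C_1 maps a triangle to the signed sum of its edges. For instance
  ∂[0,1,2] = [1,2] − [0,2] + [0,1],
  ∂[0,4,5] = [4,5] − [0,5] + [0,4].
This gives a 12×6 integer matrix of rank 6; reducing to Smith normal form yields diagonal entries (1,1,1,1,1,1).

Now H_k = ker ∂_k / im ∂_{k+1}, so:

  H_0: rank C_0 − rank ∂_1 = 6 − 5 = 1, and the invariant factors of ∂_1 are all 1, so H_0 ≅ Z.
  H_1: rank ker ∂_1 − rank ∂_2 = (12 − 5) − 6 = 1, and the invariant factors of ∂_2 are all 1, so H_1 ≅ Z.
  H_2: rank ker ∂_2 − rank ∂_3 = (6 − 6) − 0 = 0, and there is no ∂_3, so H_2 ≅ 0.

H_0 = Z,  H_1 = Z,  H_2 = 0.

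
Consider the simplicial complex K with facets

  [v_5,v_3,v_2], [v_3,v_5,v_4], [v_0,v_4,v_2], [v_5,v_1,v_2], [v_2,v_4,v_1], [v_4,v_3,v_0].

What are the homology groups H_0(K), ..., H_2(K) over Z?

Fix the vertex order v_0 < v_1 < v_2 < v_3 < v_4 < v_5 and write every simplex with vertices in increasing order. Then dim K = 2 and the simplices of K are:

  0-simplices (6): [v_0], [v_1], [v_2], [v_3], [v_4], [v_5]
  1-simplices (12): [v_0,v_2], [v_0,v_3], [v_0,v_4], [v_1,v_2], [v_1,v_4], [v_1,v_5], [v_2,v_3], [v_2,v_4], [v_2,v_5], [v_3,v_4], [v_3,v_5], [v_4,v_5]
  2-simplices (6): [v_0,v_2,v_4], [v_0,v_3,v_4], [v_1,v_2,v_4], [v_1,v_2,v_5], [v_2,v_3,v_5], [v_3,v_4,v_5]

so the chain groups are C_0 ≅ Z^6, C_1 ≅ Z^12, C_2 ≅ Z^6.

Boundary ∂_1: C_1 → C_0 sends each edge [p,q] (with p < q) to q − p. For instance
  ∂[v_1,v_4] = [v_4] − [v_1].
The 6×12 boundary matrix has rank 5 and Smith normal form diag(1,1,1,1,1).

∂_2: C_2 → C_1 maps a triangle to the signed sum of its edges. For instance
  ∂[v_0,v_2,v_4] = [v_2,v_4] − [v_0,v_4] + [v_0,v_2],
  ∂[v_2,v_3,v_5] = [v_3,v_5] − [v_2,v_5] + [v_2,v_3].
The resulting 12×6 matrix has rank 6, and its Smith normal form has invariant factors (1,1,1,1,1,1).

Now H_k = ker ∂_k / im ∂_{k+1}, so:

  H_0: rank C_0 − rank ∂_1 = 6 − 5 = 1, and the invariant factors of ∂_1 are all 1, so H_0 = Z.
  H_1: rank ker ∂_1 − rank ∂_2 = (12 − 5) − 6 = 1, and the invariant factors of ∂_2 are all 1, so H_1 = Z.
  H_2: rank ker ∂_2 − rank ∂_3 = (6 − 6) − 0 = 0, and there is no ∂_3, so H_2 = 0.

As a check, the Euler characteristic is 6 − 12 + 6 = 0, which agrees with 1 − 1 + 0 = 0.
(K is a triangulation of the cylinder S^1 x I.)

H_0 ≅ Z,  H_1 ≅ Z,  H_2 = 0.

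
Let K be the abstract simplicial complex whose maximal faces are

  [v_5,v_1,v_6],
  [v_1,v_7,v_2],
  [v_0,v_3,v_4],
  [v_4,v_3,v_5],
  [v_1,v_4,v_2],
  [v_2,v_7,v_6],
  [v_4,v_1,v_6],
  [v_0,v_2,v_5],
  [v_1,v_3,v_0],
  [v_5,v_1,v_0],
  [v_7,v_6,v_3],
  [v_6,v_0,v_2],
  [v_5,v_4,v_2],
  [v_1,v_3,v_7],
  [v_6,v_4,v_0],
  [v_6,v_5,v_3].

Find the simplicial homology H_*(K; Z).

H_0 = Z,  H_1 = Z^2,  H_2 = Z.

Take the total order v_0 < v_1 < v_2 < v_3 < v_4 < v_5 < v_6 < v_7 on the vertex set. Then K (dimension 2) consists of the simplices:

  0-simplices (8): [v_0], [v_1], [v_2], [v_3], [v_4], [v_5], [v_6], [v_7]
  1-simplices (24): (24 of them)
  2-simplices (16): (16 of them)

so the chain groups are C_0 ≅ Z^8, C_1 ≅ Z^24, C_2 ≅ Z^16.

Boundary ∂_1: C_1 → C_0 sends each edge [p,q] (with p < q) to q − p.
The 8×24 boundary matrix has rank 7 and Smith normal form diag(1,1,1,1,1,1,1).

∂_2: C_2 → C_1 acts by ∂[p,q,r] = [q,r] − [p,r] + [p,q]. For instance
  ∂[v_3,v_5,v_6] = [v_5,v_6] − [v_3,v_6] + [v_3,v_5],
  ∂[v_0,v_3,v_4] = [v_3,v_4] − [v_0,v_4] + [v_0,v_3].
The 24×16 boundary matrix has rank 15 and Smith normal form diag(1,1,1,1,1,1,1,1,1,1,1,1,1,1,1).

Computing H_k = (kernel of ∂_k) / (image of ∂_{k+1}):

  H_0: rank C_0 − rank ∂_1 = 8 − 7 = 1, and the invariant factors of ∂_1 are all 1, so H_0 = Z.
  H_1: rank ker ∂_1 − rank ∂_2 = (24 − 7) − 15 = 2, and the invariant factors of ∂_2 are all 1, so H_1 = Z^2.
  H_2: rank ker ∂_2 − rank ∂_3 = (16 − 15) − 0 = 1, and there is no ∂_3, so H_2 = Z.

As a check, the Euler characteristic is 8 − 24 + 16 = 0, which agrees with 1 − 2 + 1 = 0.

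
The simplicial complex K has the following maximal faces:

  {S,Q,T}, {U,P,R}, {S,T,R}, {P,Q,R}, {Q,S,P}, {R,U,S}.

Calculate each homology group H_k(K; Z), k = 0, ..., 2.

H_0 = Z,  H_1 = Z,  H_2 = 0.

We work with the vertex ordering P < Q < R < S < T < U. The simplices of K, each written with vertices in increasing order, are:

  0-simplices (6): P, Q, R, S, T, U
  1-simplices (12): PQ, PR, PS, PU, QR, QS, QT, RS, RT, RU, ST, SU
  2-simplices (6): PQR, PQS, PRU, QST, RST, RSU

giving chain groups C_0 ≅ Z^6, C_1 ≅ Z^12, C_2 ≅ Z^6.

The boundary map ∂_1: C_1 → C_0 sends each edge [p,q] (with p < q) to q − p. For instance
  ∂RT = T − R.
As a 6×12 matrix over Z this has rank 5, with invariant factors (1,1,1,1,1).

The boundary map ∂_2: C_2 → C_1 acts by ∂[p,q,r] = [q,r] − [p,r] + [p,q]. For instance
  ∂RST = ST − RT + RS,
  ∂QST = ST − QT + QS.
As a 12×6 matrix over Z this has rank 6, with invariant factors (1,1,1,1,1,1).

From H_k ≅ ker(∂_k) / im(∂_{k+1}) we obtain:

  H_0: rank C_0 − rank ∂_1 = 6 − 5 = 1, and the invariant factors of ∂_1 are all 1, so H_0 ≅ Z.
  H_1: rank ker ∂_1 − rank ∂_2 = (12 − 5) − 6 = 1, and the invariant factors of ∂_2 are all 1, so H_1 ≅ Z.
  H_2: rank ker ∂_2 − rank ∂_3 = (6 − 6) − 0 = 0, and there is no ∂_3, so H_2 ≅ 0.

(K is a triangulation of the cylinder S^1 x I.)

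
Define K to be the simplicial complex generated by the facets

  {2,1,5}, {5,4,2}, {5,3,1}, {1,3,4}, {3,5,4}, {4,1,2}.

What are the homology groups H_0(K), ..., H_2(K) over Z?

Take the total order 1 < 2 < 3 < 4 < 5 on the vertex set. Then K (dimension 2) consists of the simplices:

  0-simplices (5): [1], [2], [3], [4], [5]
  1-simplices (9): [1,2], [1,3], [1,4], [1,5], [2,4], [2,5], [3,4], [3,5], [4,5]
  2-simplices (6): [1,2,4], [1,2,5], [1,3,4], [1,3,5], [2,4,5], [3,4,5]

so the chain groups are C_0 ≅ Z^5, C_1 ≅ Z^9, C_2 ≅ Z^6.

∂_1: C_1 → C_0 maps an edge to its endpoints' difference, ∂[p,q] = q − p.
The resulting 5×9 matrix has rank 4, and its Smith normal form has invariant factors (1,1,1,1).

∂_2: C_2 → C_1 sends each 2-simplex [p,q,r] to [q,r] − [p,r] + [p,q]. For instance
  ∂[1,3,4] = [3,4] − [1,4] + [1,3],
  ∂[3,4,5] = [4,5] − [3,5] + [3,4].
The 9×6 boundary matrix has rank 5 and Smith normal form diag(1,1,1,1,1).

Now H_k = ker ∂_k / im ∂_{k+1}, so:

  H_0: rank C_0 − rank ∂_1 = 5 − 4 = 1, and the invariant factors of ∂_1 are all 1, so H_0 = Z.
  H_1: rank ker ∂_1 − rank ∂_2 = (9 − 4) − 5 = 0, and the invariant factors of ∂_2 are all 1, so H_1 = 0.
  H_2: rank ker ∂_2 − rank ∂_3 = (6 − 5) − 0 = 1, and there is no ∂_3, so H_2 = Z.

H_0 ≅ Z,  H_1 = 0,  H_2 ≅ Z.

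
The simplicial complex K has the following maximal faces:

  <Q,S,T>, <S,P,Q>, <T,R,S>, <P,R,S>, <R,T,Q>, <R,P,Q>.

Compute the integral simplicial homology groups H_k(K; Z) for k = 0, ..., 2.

K has 5 vertices, 9 edges, 6 triangles.
rank ∂_0 = 0, rank ∂_1 = 4 ⇒ b_0 = 5 − 0 − 4 = 1; all invariant factors of ∂_1 are 1 so no torsion. So H_0 ≅ Z.
rank ∂_1 = 4, rank ∂_2 = 5 ⇒ b_1 = 9 − 4 − 5 = 0; all invariant factors of ∂_2 are 1 so no torsion. So H_1 ≅ 0.
rank ∂_2 = 5, rank ∂_3 = 0 ⇒ b_2 = 6 − 5 − 0 = 1. So H_2 ≅ Z.

H_0 ≅ Z,  H_1 = 0,  H_2 ≅ Z.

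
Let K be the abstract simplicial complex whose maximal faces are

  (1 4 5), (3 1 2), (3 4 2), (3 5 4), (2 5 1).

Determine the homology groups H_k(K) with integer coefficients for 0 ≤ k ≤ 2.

K has 5 vertices, 10 edges, 5 triangles.
rank ∂_0 = 0, rank ∂_1 = 4 ⇒ b_0 = 5 − 0 − 4 = 1; all invariant factors of ∂_1 are 1 so no torsion. So H_0 ≅ Z.
rank ∂_1 = 4, rank ∂_2 = 5 ⇒ b_1 = 10 − 4 − 5 = 1; all invariant factors of ∂_2 are 1 so no torsion. So H_1 ≅ Z.
rank ∂_2 = 5, rank ∂_3 = 0 ⇒ b_2 = 5 − 5 − 0 = 0. So H_2 ≅ 0.

H_0 ≅ Z,  H_1 ≅ Z,  H_2 = 0.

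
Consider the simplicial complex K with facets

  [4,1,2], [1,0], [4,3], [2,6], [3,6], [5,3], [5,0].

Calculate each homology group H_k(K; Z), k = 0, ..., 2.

H_0 ≅ Z,  H_1 ≅ Z^2,  H_2 = 0.

Fix the vertex order 0 < 1 < 2 < 3 < 4 < 5 < 6 and write every simplex with vertices in increasing order. Then dim K = 2 and the simplices of K are:

  0-simplices (7): [0], [1], [2], [3], [4], [5], [6]
  1-simplices (9): [0,1], [0,5], [1,2], [1,4], [2,4], [2,6], [3,4], [3,5], [3,6]
  2-simplices (1): [1,2,4]

giving chain groups C_0 ≅ Z^7, C_1 ≅ Z^9, C_2 ≅ Z^1.

∂_1: C_1 → C_0 sends each edge [p,q] (with p < q) to q − p. For instance
  ∂[1,2] = [2] − [1].
This gives a 7×9 integer matrix of rank 6; reducing to Smith normal form yields diagonal entries (1,1,1,1,1,1).

∂_2: C_2 → C_1 acts by ∂[p,q,r] = [q,r] − [p,r] + [p,q]. For instance
  ∂[1,2,4] = [2,4] − [1,4] + [1,2].
The resulting 9×1 matrix has rank 1, and its Smith normal form has invariant factors (1).

From H_k ≅ ker(∂_k) / im(∂_{k+1}) we obtain:

  H_0: rank C_0 − rank ∂_1 = 7 − 6 = 1, and the invariant factors of ∂_1 are all 1, so H_0 = Z.
  H_1: rank ker ∂_1 − rank ∂_2 = (9 − 6) − 1 = 2, and the invariant factors of ∂_2 are all 1, so H_1 = Z^2.
  H_2: rank ker ∂_2 − rank ∂_3 = (1 − 1) − 0 = 0, and there is no ∂_3, so H_2 = 0.

As a check, the Euler characteristic is 7 − 9 + 1 = -1, which agrees with 1 − 2 + 0 = -1.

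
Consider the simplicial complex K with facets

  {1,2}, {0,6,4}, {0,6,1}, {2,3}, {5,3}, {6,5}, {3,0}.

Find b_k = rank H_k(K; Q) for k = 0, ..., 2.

Take the total order 0 < 1 < 2 < 3 < 4 < 5 < 6 on the vertex set. Then K (dimension 2) consists of the simplices:

  0-simplices (7): [0], [1], [2], [3], [4], [5], [6]
  1-simplices (10): [0,1], [0,3], [0,4], [0,6], [1,2], [1,6], [2,3], [3,5], [4,6], [5,6]
  2-simplices (2): [0,1,6], [0,4,6]

giving chain groups C_0 ≅ Z^7, C_1 ≅ Z^10, C_2 ≅ Z^2.

The boundary map ∂_1: C_1 → C_0 maps an edge to its endpoints' difference, ∂[p,q] = q − p. For instance
  ∂[0,1] = [1] − [0].
This gives a 7×10 integer matrix of rank 6; reducing to Smith normal form yields diagonal entries (1,1,1,1,1,1).

The boundary map ∂_2: C_2 → C_1 sends each 2-simplex [p,q,r] to [q,r] − [p,r] + [p,q]. For instance
  ∂[0,4,6] = [4,6] − [0,6] + [0,4],
  ∂[0,1,6] = [1,6] − [0,6] + [0,1].
The resulting 10×2 matrix has rank 2, and its Smith normal form has invariant factors (1,1).

From H_k ≅ ker(∂_k) / im(∂_{k+1}) we obtain:

  H_0: rank C_0 − rank ∂_1 = 7 − 6 = 1, and the invariant factors of ∂_1 are all 1, so H_0 = Z.
  H_1: rank ker ∂_1 − rank ∂_2 = (10 − 6) − 2 = 2, and the invariant factors of ∂_2 are all 1, so H_1 = Z^2.
  H_2: rank ker ∂_2 − rank ∂_3 = (2 − 2) − 0 = 0, and there is no ∂_3, so H_2 = 0.

As a check, the Euler characteristic is 7 − 10 + 2 = -1, which agrees with 1 − 2 + 0 = -1.

Hence the Betti numbers are b_0 = 1, b_1 = 2, b_2 = 0.

b_0 = 1, b_1 = 2, b_2 = 0.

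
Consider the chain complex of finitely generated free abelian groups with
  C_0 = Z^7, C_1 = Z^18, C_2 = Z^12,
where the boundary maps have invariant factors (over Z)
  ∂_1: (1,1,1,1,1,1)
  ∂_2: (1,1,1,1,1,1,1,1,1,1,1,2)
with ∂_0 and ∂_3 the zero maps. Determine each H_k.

H_0: b_0 = 7 − 0 − 6 = 1; torsion from ∂_1 factors > 1: none. So H_0 ≅ Z.
H_1: b_1 = 18 − 6 − 12 = 0; torsion from ∂_2 factors > 1: [2]. So H_1 ≅ Z/2.
H_2: b_2 = 12 − 12 − 0 = 0; torsion from ∂_3 factors > 1: none. So H_2 ≅ 0.

H_0 ≅ Z,  H_1 ≅ Z/2,  H_2 = 0.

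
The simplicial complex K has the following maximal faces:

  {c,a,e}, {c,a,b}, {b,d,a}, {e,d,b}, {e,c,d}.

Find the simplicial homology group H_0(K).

H_0 = Z.

Fix the vertex order a < b < c < d < e and write every simplex with vertices in increasing order. Then dim K = 2 and the simplices of K are:

  0-simplices (5): a, b, c, d, e
  1-simplices (10): ab, ac, ad, ae, bc, bd, be, cd, ce, de
  2-simplices (5): abc, abd, ace, bde, cde

so the chain groups are C_0 ≅ Z^5, C_1 ≅ Z^10, C_2 ≅ Z^5.

The boundary map ∂_1: C_1 → C_0 maps an edge to its endpoints' difference, ∂[p,q] = q − p.
The 5×10 boundary matrix has rank 4 and Smith normal form diag(1,1,1,1).

Boundary ∂_2: C_2 → C_1 sends each 2-simplex [p,q,r] to [q,r] − [p,r] + [p,q]. For instance
  ∂ace = ce − ae + ac,
  ∂abd = bd − ad + ab.
This gives a 10×5 integer matrix of rank 5; reducing to Smith normal form yields diagonal entries (1,1,1,1,1).

From H_k ≅ ker(∂_k) / im(∂_{k+1}) we obtain:

  H_0: rank C_0 − rank ∂_1 = 5 − 4 = 1, and the invariant factors of ∂_1 are all 1, so H_0 ≅ Z.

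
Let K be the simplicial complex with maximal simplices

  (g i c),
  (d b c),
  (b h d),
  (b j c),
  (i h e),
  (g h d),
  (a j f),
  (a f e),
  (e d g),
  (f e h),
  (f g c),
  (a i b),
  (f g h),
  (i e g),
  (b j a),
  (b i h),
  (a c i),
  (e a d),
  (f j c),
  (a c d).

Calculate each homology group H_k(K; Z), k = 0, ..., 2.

H_0 = Z,  H_1 = Z × Z/2,  H_2 = 0.

K has 10 vertices, 30 edges, 20 triangles.
rank ∂_0 = 0, rank ∂_1 = 9 ⇒ b_0 = 10 − 0 − 9 = 1; all invariant factors of ∂_1 are 1 so no torsion. So H_0 = Z.
rank ∂_1 = 9, rank ∂_2 = 20 ⇒ b_1 = 30 − 9 − 20 = 1; ∂_2 has invariant factor(s) [2] giving torsion. So H_1 = Z × Z/2.
rank ∂_2 = 20, rank ∂_3 = 0 ⇒ b_2 = 20 − 20 − 0 = 0. So H_2 = 0.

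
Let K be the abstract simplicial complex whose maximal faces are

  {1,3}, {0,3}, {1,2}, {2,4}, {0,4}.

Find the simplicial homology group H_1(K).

H_1 ≅ Z.

Order the vertices as 0 < 1 < 2 < 3 < 4. Listing each simplex with vertices in this order, K has dimension 1 with simplices:

  0-simplices (5): [0], [1], [2], [3], [4]
  1-simplices (5): [0,3], [0,4], [1,2], [1,3], [2,4]

Hence C_0 ≅ Z^5, C_1 ≅ Z^5.

Boundary ∂_1: C_1 → C_0 sends each edge [p,q] (with p < q) to q − p.
This gives a 5×5 integer matrix of rank 4; reducing to Smith normal form yields diagonal entries (1,1,1,1).

Now H_k = ker ∂_k / im ∂_{k+1}, so:

  H_1: rank ker ∂_1 − rank ∂_2 = (5 − 4) − 0 = 1, and there is no ∂_2, so H_1 ≅ Z.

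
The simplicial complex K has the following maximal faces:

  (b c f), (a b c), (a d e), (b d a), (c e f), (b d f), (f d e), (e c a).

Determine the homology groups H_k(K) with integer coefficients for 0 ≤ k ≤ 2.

H_0 ≅ Z,  H_1 = 0,  H_2 ≅ Z.

Take the total order a < b < c < d < e < f on the vertex set. Then K (dimension 2) consists of the simplices:

  0-simplices (6): a, b, c, d, e, f
  1-simplices (12): ab, ac, ad, ae, bc, bd, bf, ce, cf, de, df, ef
  2-simplices (8): abc, abd, ace, ade, bcf, bdf, cef, def

so the chain groups are C_0 ≅ Z^6, C_1 ≅ Z^12, C_2 ≅ Z^8.

The boundary map ∂_1: C_1 → C_0 maps an edge to its endpoints' difference, ∂[p,q] = q − p.
The resulting 6×12 matrix has rank 5, and its Smith normal form has invariant factors (1,1,1,1,1).

∂_2: C_2 → C_1 sends each 2-simplex [p,q,r] to [q,r] − [p,r] + [p,q]. For instance
  ∂bdf = df − bf + bd,
  ∂bcf = cf − bf + bc.
The resulting 12×8 matrix has rank 7, and its Smith normal form has invariant factors (1,1,1,1,1,1,1).

Computing H_k = (kernel of ∂_k) / (image of ∂_{k+1}):

  H_0: rank C_0 − rank ∂_1 = 6 − 5 = 1, and the invariant factors of ∂_1 are all 1, so H_0 = Z.
  H_1: rank ker ∂_1 − rank ∂_2 = (12 − 5) − 7 = 0, and the invariant factors of ∂_2 are all 1, so H_1 = 0.
  H_2: rank ker ∂_2 − rank ∂_3 = (8 − 7) − 0 = 1, and there is no ∂_3, so H_2 = Z.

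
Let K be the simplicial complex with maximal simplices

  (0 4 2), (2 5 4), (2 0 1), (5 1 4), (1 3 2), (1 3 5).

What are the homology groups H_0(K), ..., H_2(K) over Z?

H_0 ≅ Z,  H_1 ≅ Z,  H_2 = 0.

Order the vertices as 0 < 1 < 2 < 3 < 4 < 5. Listing each simplex with vertices in this order, K has dimension 2 with simplices:

  0-simplices (6): [0], [1], [2], [3], [4], [5]
  1-simplices (12): [0,1], [0,2], [0,4], [1,2], [1,3], [1,4], [1,5], [2,3], [2,4], [2,5], [3,5], [4,5]
  2-simplices (6): [0,1,2], [0,2,4], [1,2,3], [1,3,5], [1,4,5], [2,4,5]

giving chain groups C_0 ≅ Z^6, C_1 ≅ Z^12, C_2 ≅ Z^6.

∂_1: C_1 → C_0 maps an edge to its endpoints' difference, ∂[p,q] = q − p. For instance
  ∂[0,2] = [2] − [0].
The resulting 6×12 matrix has rank 5, and its Smith normal form has invariant factors (1,1,1,1,1).

The boundary map ∂_2: C_2 → C_1 maps a triangle to the signed sum of its edges. For instance
  ∂[0,2,4] = [2,4] − [0,4] + [0,2],
  ∂[1,2,3] = [2,3] − [1,3] + [1,2].
This gives a 12×6 integer matrix of rank 6; reducing to Smith normal form yields diagonal entries (1,1,1,1,1,1).

Reading off H_k = ker ∂_k / im ∂_{k+1}:

  H_0: rank C_0 − rank ∂_1 = 6 − 5 = 1, and the invariant factors of ∂_1 are all 1, so H_0 = Z.
  H_1: rank ker ∂_1 − rank ∂_2 = (12 − 5) − 6 = 1, and the invariant factors of ∂_2 are all 1, so H_1 = Z.
  H_2: rank ker ∂_2 − rank ∂_3 = (6 − 6) − 0 = 0, and there is no ∂_3, so H_2 = 0.

(K is a triangulation of the cylinder S^1 x I.)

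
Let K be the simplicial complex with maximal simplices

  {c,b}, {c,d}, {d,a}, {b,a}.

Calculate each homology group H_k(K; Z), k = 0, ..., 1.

We work with the vertex ordering a < b < c < d. The simplices of K, each written with vertices in increasing order, are:

  0-simplices (4): a, b, c, d
  1-simplices (4): ab, ad, bc, cd

Hence C_0 ≅ Z^4, C_1 ≅ Z^4.

Boundary ∂_1: C_1 → C_0 sends each edge [p,q] (with p < q) to q − p. For instance
  ∂ab = b − a.
This gives a 4×4 integer matrix of rank 3; reducing to Smith normal form yields diagonal entries (1,1,1).

Now H_k = ker ∂_k / im ∂_{k+1}, so:

  H_0: rank C_0 − rank ∂_1 = 4 − 3 = 1, and the invariant factors of ∂_1 are all 1, so H_0 ≅ Z.
  H_1: rank ker ∂_1 − rank ∂_2 = (4 − 3) − 0 = 1, and there is no ∂_2, so H_1 ≅ Z.

(K is a triangulation of the circle S^1.)

H_0 = Z,  H_1 = Z.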